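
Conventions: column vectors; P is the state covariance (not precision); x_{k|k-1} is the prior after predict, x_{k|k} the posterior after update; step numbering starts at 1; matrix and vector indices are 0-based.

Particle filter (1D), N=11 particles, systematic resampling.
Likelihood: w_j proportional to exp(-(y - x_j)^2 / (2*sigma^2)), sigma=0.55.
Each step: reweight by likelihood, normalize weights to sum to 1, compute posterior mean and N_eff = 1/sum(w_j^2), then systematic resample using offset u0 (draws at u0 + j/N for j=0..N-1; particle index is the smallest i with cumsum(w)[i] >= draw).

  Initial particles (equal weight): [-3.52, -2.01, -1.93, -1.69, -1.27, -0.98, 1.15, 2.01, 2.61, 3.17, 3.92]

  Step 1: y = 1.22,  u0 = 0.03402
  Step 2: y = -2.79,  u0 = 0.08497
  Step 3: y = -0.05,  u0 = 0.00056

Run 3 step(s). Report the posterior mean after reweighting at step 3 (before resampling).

step 1: w=[0.0000, 0.0000, 0.0000, 0.0000, 0.0000, 0.0002, 0.7128, 0.2561, 0.0295, 0.0013, 0.0000]  mean=1.4155  Neff=1.7406  idx=[6, 6, 6, 6, 6, 6, 6, 6, 7, 7, 7]
step 2: w=[0.1250, 0.1250, 0.1250, 0.1250, 0.1250, 0.1250, 0.1250, 0.1250, 0.0000, 0.0000, 0.0000]  mean=1.1500  Neff=8.0000  idx=[0, 1, 2, 2, 3, 4, 5, 5, 6, 7, 7]
step 3: w=[0.0909, 0.0909, 0.0909, 0.0909, 0.0909, 0.0909, 0.0909, 0.0909, 0.0909, 0.0909, 0.0909]  mean=1.1500  Neff=11.0000  idx=[0, 1, 2, 3, 4, 5, 6, 7, 8, 9, 10]

post_mean = 1.1500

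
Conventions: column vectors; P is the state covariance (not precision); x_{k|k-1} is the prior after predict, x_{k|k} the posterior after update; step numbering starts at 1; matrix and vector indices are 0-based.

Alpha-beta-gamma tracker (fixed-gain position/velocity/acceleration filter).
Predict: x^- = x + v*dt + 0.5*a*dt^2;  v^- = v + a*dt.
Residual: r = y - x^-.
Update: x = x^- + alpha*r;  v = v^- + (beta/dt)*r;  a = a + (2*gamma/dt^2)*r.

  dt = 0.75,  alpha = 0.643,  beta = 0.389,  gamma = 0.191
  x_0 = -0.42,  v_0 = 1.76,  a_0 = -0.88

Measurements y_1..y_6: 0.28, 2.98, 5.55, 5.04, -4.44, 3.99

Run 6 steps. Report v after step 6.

v_post = -4.8730

step 1: x_pred=0.6525  r=-0.3725  x^+=0.4130  v^+=0.9068  a^+=-1.1330
step 2: x_pred=0.7744  r=2.2056  x^+=2.1926  v^+=1.2010  a^+=0.3649
step 3: x_pred=3.1960  r=2.3540  x^+=4.7096  v^+=2.6956  a^+=1.9635
step 4: x_pred=7.2836  r=-2.2436  x^+=5.8410  v^+=3.0046  a^+=0.4399
step 5: x_pred=8.2181  r=-12.6581  x^+=0.0789  v^+=-3.2309  a^+=-8.1564
step 6: x_pred=-4.6382  r=8.6282  x^+=0.9097  v^+=-4.8730  a^+=-2.2969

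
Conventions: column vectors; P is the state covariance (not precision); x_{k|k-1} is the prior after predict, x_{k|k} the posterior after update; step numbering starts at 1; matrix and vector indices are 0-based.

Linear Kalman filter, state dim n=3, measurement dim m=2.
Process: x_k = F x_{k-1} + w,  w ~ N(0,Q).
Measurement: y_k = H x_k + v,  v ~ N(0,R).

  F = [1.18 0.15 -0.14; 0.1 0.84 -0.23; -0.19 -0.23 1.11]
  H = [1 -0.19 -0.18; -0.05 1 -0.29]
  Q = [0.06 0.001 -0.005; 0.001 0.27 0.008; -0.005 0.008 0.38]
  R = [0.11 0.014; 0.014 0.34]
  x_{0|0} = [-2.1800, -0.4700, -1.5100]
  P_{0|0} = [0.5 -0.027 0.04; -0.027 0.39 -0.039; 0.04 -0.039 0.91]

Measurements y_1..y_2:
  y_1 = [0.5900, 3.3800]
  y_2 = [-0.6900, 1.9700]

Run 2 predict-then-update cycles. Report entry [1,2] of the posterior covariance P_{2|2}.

step 1: x^-=[-2.4315, -0.2655, -1.1538]  P^-=[0.7617 0.1058 -0.2182; 0.1058 0.6070 -0.3365; -0.2182 -0.3365 1.5406]  S=[0.9588 0.1511; 0.1511 1.2567]  K=[0.8134 0.0064; -0.0352 0.5607; -0.3600 -0.5713]  nu=[2.7634, 3.1893]  x^+=[-0.1634, 1.4255, -3.9706]  P^+=[0.1257 0.0598 0.1378; 0.0598 0.2167 0.0814; 0.1378 0.0814 0.9440]
step 2: x^-=[0.5769, 2.0943, -4.7042]  P^-=[0.2307 0.0820 -0.0050; 0.0820 0.4464 -0.1867; -0.0050 -0.1867 1.4647]  S=[0.3621 0.1016; 0.1016 1.0101]  K=[0.5932 0.0115; -0.0544 0.4969; -0.4879 -0.5560]  nu=[-1.7157, -1.4597]  x^+=[-0.4578, 1.4623, -3.0556]  P^+=[0.1017 0.0580 0.1404; 0.0580 0.2014 0.1044; 0.1404 0.1044 1.0111]

P_post[1,2] = 0.1044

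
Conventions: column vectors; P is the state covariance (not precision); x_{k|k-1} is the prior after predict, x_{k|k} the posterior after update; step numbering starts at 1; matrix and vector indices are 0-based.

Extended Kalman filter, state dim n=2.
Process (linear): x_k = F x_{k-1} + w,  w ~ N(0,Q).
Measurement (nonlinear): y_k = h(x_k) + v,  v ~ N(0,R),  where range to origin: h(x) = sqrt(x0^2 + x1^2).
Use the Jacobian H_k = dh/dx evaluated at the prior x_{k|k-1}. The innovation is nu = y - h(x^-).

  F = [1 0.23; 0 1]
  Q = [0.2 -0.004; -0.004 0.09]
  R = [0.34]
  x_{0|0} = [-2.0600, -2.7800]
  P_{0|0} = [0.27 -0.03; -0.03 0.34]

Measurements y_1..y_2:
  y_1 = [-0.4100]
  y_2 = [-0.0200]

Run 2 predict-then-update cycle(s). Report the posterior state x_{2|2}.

step 1: x^-=[-2.6994, -2.7800]  P^-=[0.4742 0.0442; 0.0442 0.4300]  H_jac=[-0.6966 -0.7174]  S=[0.8356]  K=[-0.4333; -0.4060]  nu=[-4.2849]  x^+=[-0.8429, -1.0402]  P^+=[0.3173 -0.1028; -0.1028 0.2922]
step 2: x^-=[-1.0822, -1.0402]  P^-=[0.4855 -0.0396; -0.0396 0.3822]  H_jac=[-0.7209 -0.6930]  S=[0.7364]  K=[-0.4381; -0.3210]  nu=[-1.5210]  x^+=[-0.4158, -0.5520]  P^+=[0.3442 -0.1431; -0.1431 0.3064]

x_post = [-0.4158, -0.5520]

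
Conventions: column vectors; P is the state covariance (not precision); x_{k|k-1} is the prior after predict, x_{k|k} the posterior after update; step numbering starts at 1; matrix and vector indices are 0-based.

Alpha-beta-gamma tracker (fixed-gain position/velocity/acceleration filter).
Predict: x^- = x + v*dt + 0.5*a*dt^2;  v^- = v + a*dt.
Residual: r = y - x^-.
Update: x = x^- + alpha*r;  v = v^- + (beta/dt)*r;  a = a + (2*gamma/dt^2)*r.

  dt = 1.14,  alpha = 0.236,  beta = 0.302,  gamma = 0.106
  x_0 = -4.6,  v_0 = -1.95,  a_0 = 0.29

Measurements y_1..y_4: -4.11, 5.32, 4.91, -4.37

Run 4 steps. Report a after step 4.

step 1: x_pred=-6.6346  r=2.5246  x^+=-6.0388  v^+=-0.9506  a^+=0.7018
step 2: x_pred=-6.6664  r=11.9864  x^+=-3.8376  v^+=3.0248  a^+=2.6571
step 3: x_pred=1.3373  r=3.5727  x^+=2.1804  v^+=7.0004  a^+=3.2399
step 4: x_pred=12.2662  r=-16.6362  x^+=8.3401  v^+=6.2868  a^+=0.5261

a_post = 0.5261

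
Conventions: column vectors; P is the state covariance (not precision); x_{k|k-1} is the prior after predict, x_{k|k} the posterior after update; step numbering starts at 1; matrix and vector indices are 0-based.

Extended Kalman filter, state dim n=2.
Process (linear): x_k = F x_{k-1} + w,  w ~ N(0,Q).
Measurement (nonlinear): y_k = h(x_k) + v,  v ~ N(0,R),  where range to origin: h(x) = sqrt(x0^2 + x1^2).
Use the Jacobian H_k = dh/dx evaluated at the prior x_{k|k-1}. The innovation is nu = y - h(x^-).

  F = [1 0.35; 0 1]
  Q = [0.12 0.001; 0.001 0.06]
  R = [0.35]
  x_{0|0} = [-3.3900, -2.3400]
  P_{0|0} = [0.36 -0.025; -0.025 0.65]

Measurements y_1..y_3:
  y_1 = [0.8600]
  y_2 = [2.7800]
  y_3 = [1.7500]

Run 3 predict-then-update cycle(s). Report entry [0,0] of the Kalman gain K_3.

step 1: x^-=[-4.2090, -2.3400]  P^-=[0.5421 0.2035; 0.2035 0.7100]  H_jac=[-0.8740 -0.4859]  S=[1.1046]  K=[-0.5185; -0.4733]  nu=[-3.9557]  x^+=[-2.1581, -0.4676]  P^+=[0.2452 -0.0676; -0.0676 0.4625]
step 2: x^-=[-2.3217, -0.4676]  P^-=[0.3745 0.0953; 0.0953 0.5225]  H_jac=[-0.9803 -0.1974]  S=[0.7672]  K=[-0.5031; -0.2562]  nu=[0.4116]  x^+=[-2.5288, -0.5731]  P^+=[0.1804 -0.0036; -0.0036 0.4721]
step 3: x^-=[-2.7294, -0.5731]  P^-=[0.3557 0.1626; 0.1626 0.5321]  H_jac=[-0.9787 -0.2055]  S=[0.7785]  K=[-0.4900; -0.3449]  nu=[-1.0389]  x^+=[-2.2203, -0.2147]  P^+=[0.1687 0.0311; 0.0311 0.4395]

K[0,0] = -0.4900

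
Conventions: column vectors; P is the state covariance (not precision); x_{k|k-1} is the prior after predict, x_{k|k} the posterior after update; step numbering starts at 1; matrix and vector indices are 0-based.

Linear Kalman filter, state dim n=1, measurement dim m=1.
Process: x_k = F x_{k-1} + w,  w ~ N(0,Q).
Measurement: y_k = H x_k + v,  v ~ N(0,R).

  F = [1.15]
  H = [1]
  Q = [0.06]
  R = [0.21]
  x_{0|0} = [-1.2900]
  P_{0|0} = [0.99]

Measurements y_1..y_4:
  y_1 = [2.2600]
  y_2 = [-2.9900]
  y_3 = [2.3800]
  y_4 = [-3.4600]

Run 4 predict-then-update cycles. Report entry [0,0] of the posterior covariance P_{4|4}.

step 1: x^-=[-1.4835]  P^-=[1.3693]  S=[1.5793]  K=[0.8670]  nu=[3.7435]  x^+=[1.7622]  P^+=[0.1821]
step 2: x^-=[2.0266]  P^-=[0.3008]  S=[0.5108]  K=[0.5889]  nu=[-5.0166]  x^+=[-0.9276]  P^+=[0.1237]
step 3: x^-=[-1.0667]  P^-=[0.2235]  S=[0.4335]  K=[0.5156]  nu=[3.4467]  x^+=[0.7105]  P^+=[0.1083]
step 4: x^-=[0.8171]  P^-=[0.2032]  S=[0.4132]  K=[0.4918]  nu=[-4.2771]  x^+=[-1.2863]  P^+=[0.1033]

P_post[0,0] = 0.1033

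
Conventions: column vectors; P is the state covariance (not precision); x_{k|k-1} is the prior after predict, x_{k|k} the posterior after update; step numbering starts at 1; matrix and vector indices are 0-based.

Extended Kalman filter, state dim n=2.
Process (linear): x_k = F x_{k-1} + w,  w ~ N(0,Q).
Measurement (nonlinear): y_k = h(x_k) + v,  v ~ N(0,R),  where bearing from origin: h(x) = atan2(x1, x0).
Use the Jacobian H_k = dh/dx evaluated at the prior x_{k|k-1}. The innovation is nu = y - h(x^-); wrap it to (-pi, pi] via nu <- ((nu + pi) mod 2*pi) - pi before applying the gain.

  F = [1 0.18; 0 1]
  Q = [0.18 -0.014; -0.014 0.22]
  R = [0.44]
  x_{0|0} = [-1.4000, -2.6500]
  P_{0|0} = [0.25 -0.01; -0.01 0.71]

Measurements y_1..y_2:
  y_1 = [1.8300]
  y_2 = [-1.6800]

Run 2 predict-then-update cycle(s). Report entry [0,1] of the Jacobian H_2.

step 1: x^-=[-1.8770, -2.6500]  P^-=[0.4494 0.1038; 0.1038 0.9300]  H_jac=[0.2513 -0.1780]  S=[0.4886]  K=[0.1933; -0.2854]  nu=[-2.2661]  x^+=[-2.3151, -2.0032]  P^+=[0.4311 0.1308; 0.1308 0.8902]
step 2: x^-=[-2.6757, -2.0032]  P^-=[0.6871 0.2770; 0.2770 1.1102]  H_jac=[0.1793 -0.2395]  S=[0.5020]  K=[0.1133; -0.4307]  nu=[0.8189]  x^+=[-2.5829, -2.3560]  P^+=[0.6806 0.3015; 0.3015 1.0171]

H_jac[0,1] = -0.2395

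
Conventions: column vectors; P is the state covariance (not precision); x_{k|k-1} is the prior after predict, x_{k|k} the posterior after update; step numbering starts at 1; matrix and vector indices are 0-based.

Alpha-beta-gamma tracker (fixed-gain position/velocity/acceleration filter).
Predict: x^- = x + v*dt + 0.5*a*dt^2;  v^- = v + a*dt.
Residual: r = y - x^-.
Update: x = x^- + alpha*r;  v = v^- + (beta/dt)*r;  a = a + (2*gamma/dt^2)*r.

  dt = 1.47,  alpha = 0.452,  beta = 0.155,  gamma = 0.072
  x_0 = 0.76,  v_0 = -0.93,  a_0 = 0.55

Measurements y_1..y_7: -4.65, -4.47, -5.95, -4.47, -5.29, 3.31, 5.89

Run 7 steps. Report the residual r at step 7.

resid = 5.4865

step 1: x_pred=-0.0129  r=-4.6371  x^+=-2.1088  v^+=-0.6105  a^+=0.2410
step 2: x_pred=-2.7458  r=-1.7242  x^+=-3.5252  v^+=-0.4380  a^+=0.1261
step 3: x_pred=-4.0328  r=-1.9172  x^+=-4.8994  v^+=-0.4548  a^+=-0.0017
step 4: x_pred=-5.5697  r=1.0997  x^+=-5.0727  v^+=-0.3413  a^+=0.0716
step 5: x_pred=-5.4970  r=0.2070  x^+=-5.4034  v^+=-0.2142  a^+=0.0854
step 6: x_pred=-5.6260  r=8.9360  x^+=-1.5870  v^+=0.8536  a^+=0.6809
step 7: x_pred=0.4035  r=5.4865  x^+=2.8834  v^+=2.4330  a^+=1.0465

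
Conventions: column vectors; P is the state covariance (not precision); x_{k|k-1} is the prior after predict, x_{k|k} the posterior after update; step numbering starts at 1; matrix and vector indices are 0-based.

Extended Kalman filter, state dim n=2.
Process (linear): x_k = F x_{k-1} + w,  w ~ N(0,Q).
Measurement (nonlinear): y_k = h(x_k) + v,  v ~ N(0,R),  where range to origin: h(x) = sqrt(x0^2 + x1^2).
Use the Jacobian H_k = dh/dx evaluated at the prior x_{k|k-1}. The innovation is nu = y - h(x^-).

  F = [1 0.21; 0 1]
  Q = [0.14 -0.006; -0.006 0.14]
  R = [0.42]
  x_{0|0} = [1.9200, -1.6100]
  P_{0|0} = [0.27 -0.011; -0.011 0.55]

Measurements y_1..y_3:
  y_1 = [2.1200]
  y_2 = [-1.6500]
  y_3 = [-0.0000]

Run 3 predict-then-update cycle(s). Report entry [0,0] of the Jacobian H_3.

H_jac[0,0] = 0.9883

step 1: x^-=[1.5819, -1.6100]  P^-=[0.4296 0.0985; 0.0985 0.6900]  H_jac=[0.7009 -0.7133]  S=[0.8836]  K=[0.2613; -0.4789]  nu=[-0.1371]  x^+=[1.5461, -1.5443]  P^+=[0.3693 0.2090; 0.2090 0.4874]
step 2: x^-=[1.2218, -1.5443]  P^-=[0.6186 0.3054; 0.3054 0.6274]  H_jac=[0.6204 -0.7843]  S=[0.7468]  K=[0.1932; -0.4051]  nu=[-3.6192]  x^+=[0.5224, -0.0782]  P^+=[0.5907 0.3639; 0.3639 0.5048]
step 3: x^-=[0.5060, -0.0782]  P^-=[0.9058 0.4639; 0.4639 0.6448]  H_jac=[0.9883 -0.1527]  S=[1.1797]  K=[0.6988; 0.3051]  nu=[-0.5120]  x^+=[0.1482, -0.2344]  P^+=[0.3298 0.2123; 0.2123 0.5350]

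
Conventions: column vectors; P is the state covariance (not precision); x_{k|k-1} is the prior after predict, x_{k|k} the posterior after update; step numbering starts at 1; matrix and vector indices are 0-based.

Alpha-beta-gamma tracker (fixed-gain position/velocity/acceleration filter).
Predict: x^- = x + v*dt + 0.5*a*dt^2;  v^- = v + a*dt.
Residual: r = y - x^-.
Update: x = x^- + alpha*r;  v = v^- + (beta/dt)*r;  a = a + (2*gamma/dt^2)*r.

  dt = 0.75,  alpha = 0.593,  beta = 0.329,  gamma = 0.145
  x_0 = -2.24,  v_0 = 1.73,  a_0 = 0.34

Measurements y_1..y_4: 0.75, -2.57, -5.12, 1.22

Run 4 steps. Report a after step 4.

step 1: x_pred=-0.8469  r=1.5969  x^+=0.1001  v^+=2.6855  a^+=1.1633
step 2: x_pred=2.4414  r=-5.0114  x^+=-0.5304  v^+=1.3596  a^+=-1.4204
step 3: x_pred=0.0899  r=-5.2099  x^+=-2.9996  v^+=-1.9910  a^+=-4.1063
step 4: x_pred=-5.6478  r=6.8678  x^+=-1.5752  v^+=-2.0581  a^+=-0.5656

a_post = -0.5656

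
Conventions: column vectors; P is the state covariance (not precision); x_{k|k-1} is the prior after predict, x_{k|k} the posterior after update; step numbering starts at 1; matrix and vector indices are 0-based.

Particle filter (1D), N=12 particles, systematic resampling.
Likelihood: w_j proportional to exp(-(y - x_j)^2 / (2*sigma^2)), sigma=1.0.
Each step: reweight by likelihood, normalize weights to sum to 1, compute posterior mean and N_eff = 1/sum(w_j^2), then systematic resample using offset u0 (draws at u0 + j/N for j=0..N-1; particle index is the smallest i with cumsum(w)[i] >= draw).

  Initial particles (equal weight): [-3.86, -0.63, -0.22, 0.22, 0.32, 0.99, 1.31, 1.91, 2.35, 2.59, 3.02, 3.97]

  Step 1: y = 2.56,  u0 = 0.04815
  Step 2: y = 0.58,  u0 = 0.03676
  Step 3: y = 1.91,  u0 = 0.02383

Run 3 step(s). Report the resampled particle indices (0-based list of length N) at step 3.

resampled_idx = [0, 1, 2, 3, 4, 5, 6, 7, 8, 9, 10, 11]

step 1: w=[0.0000, 0.0012, 0.0042, 0.0130, 0.0163, 0.0586, 0.0919, 0.1626, 0.1964, 0.2007, 0.1807, 0.0743]  mean=2.3175  Neff=6.4182  idx=[5, 6, 7, 7, 8, 8, 9, 9, 9, 10, 10, 11]
step 2: w=[0.2679, 0.2232, 0.1203, 0.1203, 0.0608, 0.0608, 0.0387, 0.0387, 0.0387, 0.0148, 0.0148, 0.0009]  mean=1.6969  Neff=6.1398  idx=[0, 0, 0, 1, 1, 1, 2, 3, 3, 4, 6, 8]
step 3: w=[0.0657, 0.0657, 0.0657, 0.0838, 0.0838, 0.0838, 0.1003, 0.1003, 0.1003, 0.0911, 0.0796, 0.0796]  mean=1.7261  Neff=11.7343  idx=[0, 1, 2, 3, 4, 5, 6, 7, 8, 9, 10, 11]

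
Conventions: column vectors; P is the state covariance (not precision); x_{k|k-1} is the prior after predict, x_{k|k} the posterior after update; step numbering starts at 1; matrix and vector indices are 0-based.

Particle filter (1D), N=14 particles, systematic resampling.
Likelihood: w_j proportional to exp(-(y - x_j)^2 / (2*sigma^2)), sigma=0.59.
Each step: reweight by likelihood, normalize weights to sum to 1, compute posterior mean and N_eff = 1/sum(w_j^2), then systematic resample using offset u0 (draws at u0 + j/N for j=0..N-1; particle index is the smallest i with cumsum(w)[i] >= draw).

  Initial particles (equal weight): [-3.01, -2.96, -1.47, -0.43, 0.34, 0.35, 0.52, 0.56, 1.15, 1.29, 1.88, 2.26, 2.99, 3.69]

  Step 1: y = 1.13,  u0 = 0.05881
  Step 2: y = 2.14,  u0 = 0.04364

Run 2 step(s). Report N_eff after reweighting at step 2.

step 1: w=[0.0000, 0.0000, 0.0000, 0.0065, 0.0878, 0.0899, 0.1262, 0.1350, 0.2152, 0.2075, 0.0960, 0.0344, 0.0015, 0.0000]  mean=0.9776  Neff=6.6781  idx=[4, 5, 6, 6, 7, 7, 8, 8, 8, 9, 9, 9, 10, 11]
step 2: w=[0.0025, 0.0026, 0.0061, 0.0061, 0.0073, 0.0073, 0.0643, 0.0643, 0.0643, 0.0931, 0.0931, 0.0931, 0.2385, 0.2574]  mean=1.6286  Neff=6.1820  idx=[6, 7, 8, 9, 10, 10, 11, 12, 12, 12, 13, 13, 13, 13]

N_eff = 6.1820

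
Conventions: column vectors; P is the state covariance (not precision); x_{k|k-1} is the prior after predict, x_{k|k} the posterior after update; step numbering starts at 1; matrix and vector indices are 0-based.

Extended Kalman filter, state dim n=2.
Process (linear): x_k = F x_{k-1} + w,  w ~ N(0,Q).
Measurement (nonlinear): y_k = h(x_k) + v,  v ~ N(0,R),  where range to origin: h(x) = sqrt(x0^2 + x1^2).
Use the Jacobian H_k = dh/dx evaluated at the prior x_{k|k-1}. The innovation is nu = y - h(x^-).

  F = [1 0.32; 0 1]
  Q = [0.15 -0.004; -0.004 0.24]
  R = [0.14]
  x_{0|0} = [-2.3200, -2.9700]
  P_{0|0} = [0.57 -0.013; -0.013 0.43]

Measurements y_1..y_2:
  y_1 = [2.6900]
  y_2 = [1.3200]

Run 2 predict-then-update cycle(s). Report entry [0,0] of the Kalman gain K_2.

step 1: x^-=[-3.2704, -2.9700]  P^-=[0.7557 0.1206; 0.1206 0.6700]  H_jac=[-0.7403 -0.6723]  S=[0.9770]  K=[-0.6556; -0.5524]  nu=[-1.7277]  x^+=[-2.1377, -2.0156]  P^+=[0.3358 -0.2332; -0.2332 0.3719]
step 2: x^-=[-2.7827, -2.0156]  P^-=[0.3746 -0.1182; -0.1182 0.6119]  H_jac=[-0.8099 -0.5866]  S=[0.4839]  K=[-0.4836; -0.5438]  nu=[-2.1160]  x^+=[-1.7594, -0.8648]  P^+=[0.2614 -0.2455; -0.2455 0.4687]

K[0,0] = -0.4836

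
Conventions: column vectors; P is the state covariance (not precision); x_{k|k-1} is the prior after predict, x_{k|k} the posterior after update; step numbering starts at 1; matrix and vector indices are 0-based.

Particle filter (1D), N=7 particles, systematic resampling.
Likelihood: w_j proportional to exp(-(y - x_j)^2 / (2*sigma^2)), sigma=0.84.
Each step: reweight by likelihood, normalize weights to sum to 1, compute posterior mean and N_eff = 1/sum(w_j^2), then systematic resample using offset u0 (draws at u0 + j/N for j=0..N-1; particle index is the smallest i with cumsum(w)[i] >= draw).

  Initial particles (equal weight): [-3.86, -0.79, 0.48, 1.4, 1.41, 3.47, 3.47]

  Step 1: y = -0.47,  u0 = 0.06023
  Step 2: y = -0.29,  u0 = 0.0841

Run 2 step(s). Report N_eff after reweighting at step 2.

step 1: w=[0.0002, 0.5728, 0.3249, 0.0517, 0.0503, 0.0000, 0.0000]  mean=-0.1539  Neff=2.2782  idx=[1, 1, 1, 1, 2, 2, 3]
step 2: w=[0.1746, 0.1746, 0.1746, 0.1746, 0.1370, 0.1370, 0.0275]  mean=-0.3818  Neff=6.2398  idx=[0, 1, 2, 2, 3, 4, 5]

N_eff = 6.2398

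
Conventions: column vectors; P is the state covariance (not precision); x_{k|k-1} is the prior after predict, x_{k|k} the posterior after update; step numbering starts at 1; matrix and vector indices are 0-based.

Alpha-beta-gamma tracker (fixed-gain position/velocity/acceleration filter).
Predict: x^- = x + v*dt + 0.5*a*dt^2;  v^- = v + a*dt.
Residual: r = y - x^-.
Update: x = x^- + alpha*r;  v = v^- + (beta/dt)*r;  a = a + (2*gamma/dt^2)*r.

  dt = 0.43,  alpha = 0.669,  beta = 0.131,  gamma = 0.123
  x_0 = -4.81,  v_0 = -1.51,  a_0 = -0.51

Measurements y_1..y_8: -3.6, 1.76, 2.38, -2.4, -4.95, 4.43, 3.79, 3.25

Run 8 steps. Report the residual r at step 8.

resid = -0.2976

step 1: x_pred=-5.5064  r=1.9064  x^+=-4.2310  v^+=-1.1485  a^+=2.0264
step 2: x_pred=-4.5375  r=6.2975  x^+=-0.3245  v^+=1.6414  a^+=10.4050
step 3: x_pred=1.3433  r=1.0367  x^+=2.0368  v^+=6.4314  a^+=11.7843
step 4: x_pred=5.8918  r=-8.2918  x^+=0.3446  v^+=8.9726  a^+=0.7525
step 5: x_pred=4.2724  r=-9.2224  x^+=-1.8974  v^+=6.4865  a^+=-11.5174
step 6: x_pred=-0.1730  r=4.6030  x^+=2.9064  v^+=2.9364  a^+=-5.3934
step 7: x_pred=3.6704  r=0.1196  x^+=3.7504  v^+=0.6536  a^+=-5.2343
step 8: x_pred=3.5476  r=-0.2976  x^+=3.3485  v^+=-1.6878  a^+=-5.6302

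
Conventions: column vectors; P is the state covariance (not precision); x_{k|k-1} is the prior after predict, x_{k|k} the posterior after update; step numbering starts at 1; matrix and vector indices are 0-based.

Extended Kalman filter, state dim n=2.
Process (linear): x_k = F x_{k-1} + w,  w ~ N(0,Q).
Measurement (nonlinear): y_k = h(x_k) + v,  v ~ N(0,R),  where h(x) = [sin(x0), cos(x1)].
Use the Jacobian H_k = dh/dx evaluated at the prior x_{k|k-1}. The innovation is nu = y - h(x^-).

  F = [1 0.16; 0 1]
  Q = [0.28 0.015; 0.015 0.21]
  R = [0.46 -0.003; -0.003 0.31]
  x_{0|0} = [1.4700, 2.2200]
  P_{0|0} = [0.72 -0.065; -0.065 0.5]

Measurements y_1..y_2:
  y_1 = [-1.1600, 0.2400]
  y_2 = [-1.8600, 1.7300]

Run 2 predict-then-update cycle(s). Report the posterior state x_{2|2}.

x_post = [4.4051, 0.5569]

step 1: x^-=[1.8252, 2.2200]  P^-=[0.9920 0.0300; 0.0300 0.7100]  H_jac=[-0.2517 0.0000; 0.0000 -0.7966]  S=[0.5228 0.0030; 0.0030 0.7605]  K=[-0.4773 -0.0295; -0.0102 -0.7436]  nu=[-2.1278, 0.8446]  x^+=[2.8159, 1.6136]  P^+=[0.8721 0.0097; 0.0097 0.2894]
step 2: x^-=[3.0741, 1.6136]  P^-=[1.1626 0.0710; 0.0710 0.4994]  H_jac=[-0.9977 0.0000; 0.0000 -0.9991]  S=[1.6173 0.0678; 0.0678 0.8084]  K=[-0.7161 -0.0277; -0.0180 -0.6156]  nu=[-1.9274, 1.7728]  x^+=[4.4051, 0.5569]  P^+=[0.3301 0.0064; 0.0064 0.1910]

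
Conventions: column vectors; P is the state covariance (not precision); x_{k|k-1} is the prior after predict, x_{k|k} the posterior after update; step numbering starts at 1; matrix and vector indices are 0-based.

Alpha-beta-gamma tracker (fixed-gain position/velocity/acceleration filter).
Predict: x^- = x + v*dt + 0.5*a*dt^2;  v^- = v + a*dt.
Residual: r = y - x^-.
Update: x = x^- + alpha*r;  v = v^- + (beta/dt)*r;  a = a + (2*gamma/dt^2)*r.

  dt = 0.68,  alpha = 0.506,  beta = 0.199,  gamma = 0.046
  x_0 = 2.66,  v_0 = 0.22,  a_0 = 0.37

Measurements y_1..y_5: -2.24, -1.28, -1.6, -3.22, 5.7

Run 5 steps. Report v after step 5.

step 1: x_pred=2.8951  r=-5.1351  x^+=0.2968  v^+=-1.0312  a^+=-0.6517
step 2: x_pred=-0.5551  r=-0.7249  x^+=-0.9219  v^+=-1.6865  a^+=-0.7959
step 3: x_pred=-2.2527  r=0.6527  x^+=-1.9224  v^+=-2.0367  a^+=-0.6661
step 4: x_pred=-3.4614  r=0.2414  x^+=-3.3392  v^+=-2.4190  a^+=-0.6180
step 5: x_pred=-5.1270  r=10.8270  x^+=0.3515  v^+=0.3293  a^+=1.5361

v_post = 0.3293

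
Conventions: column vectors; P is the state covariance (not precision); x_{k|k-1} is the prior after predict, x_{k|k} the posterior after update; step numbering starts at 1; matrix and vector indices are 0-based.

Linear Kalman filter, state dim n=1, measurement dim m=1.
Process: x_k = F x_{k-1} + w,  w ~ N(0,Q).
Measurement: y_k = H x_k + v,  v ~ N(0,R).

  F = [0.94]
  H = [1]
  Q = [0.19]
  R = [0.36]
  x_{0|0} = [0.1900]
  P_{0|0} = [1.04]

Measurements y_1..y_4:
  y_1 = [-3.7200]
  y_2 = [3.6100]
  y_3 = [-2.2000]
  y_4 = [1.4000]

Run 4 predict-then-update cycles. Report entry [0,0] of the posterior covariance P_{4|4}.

step 1: x^-=[0.1786]  P^-=[1.1089]  S=[1.4689]  K=[0.7549]  nu=[-3.8986]  x^+=[-2.7646]  P^+=[0.2718]
step 2: x^-=[-2.5987]  P^-=[0.4301]  S=[0.7901]  K=[0.5444]  nu=[6.2087]  x^+=[0.7812]  P^+=[0.1960]
step 3: x^-=[0.7344]  P^-=[0.3632]  S=[0.7232]  K=[0.5022]  nu=[-2.9344]  x^+=[-0.7392]  P^+=[0.1808]
step 4: x^-=[-0.6949]  P^-=[0.3497]  S=[0.7097]  K=[0.4928]  nu=[2.0949]  x^+=[0.3374]  P^+=[0.1774]

P_post[0,0] = 0.1774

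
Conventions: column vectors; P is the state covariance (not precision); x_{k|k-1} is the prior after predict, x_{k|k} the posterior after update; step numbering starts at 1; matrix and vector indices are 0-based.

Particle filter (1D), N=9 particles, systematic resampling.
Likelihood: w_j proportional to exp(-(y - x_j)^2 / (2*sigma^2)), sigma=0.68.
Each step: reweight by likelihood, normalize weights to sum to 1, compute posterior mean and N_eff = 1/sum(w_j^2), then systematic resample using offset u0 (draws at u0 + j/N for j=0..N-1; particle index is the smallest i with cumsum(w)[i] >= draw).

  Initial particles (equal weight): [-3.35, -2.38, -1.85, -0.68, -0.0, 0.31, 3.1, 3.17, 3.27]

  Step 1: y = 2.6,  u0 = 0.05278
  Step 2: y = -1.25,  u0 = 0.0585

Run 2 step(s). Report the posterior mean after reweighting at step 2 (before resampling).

post_mean = 3.1405

step 1: w=[0.0000, 0.0000, 0.0000, 0.0000, 0.0003, 0.0017, 0.3658, 0.3373, 0.2950]  mean=3.1681  Neff=2.9890  idx=[6, 6, 6, 7, 7, 7, 8, 8, 8]
step 2: w=[0.1949, 0.1949, 0.1949, 0.1003, 0.1003, 0.1003, 0.0382, 0.0382, 0.0382]  mean=3.1405  Neff=6.7356  idx=[0, 0, 1, 2, 2, 3, 4, 5, 7]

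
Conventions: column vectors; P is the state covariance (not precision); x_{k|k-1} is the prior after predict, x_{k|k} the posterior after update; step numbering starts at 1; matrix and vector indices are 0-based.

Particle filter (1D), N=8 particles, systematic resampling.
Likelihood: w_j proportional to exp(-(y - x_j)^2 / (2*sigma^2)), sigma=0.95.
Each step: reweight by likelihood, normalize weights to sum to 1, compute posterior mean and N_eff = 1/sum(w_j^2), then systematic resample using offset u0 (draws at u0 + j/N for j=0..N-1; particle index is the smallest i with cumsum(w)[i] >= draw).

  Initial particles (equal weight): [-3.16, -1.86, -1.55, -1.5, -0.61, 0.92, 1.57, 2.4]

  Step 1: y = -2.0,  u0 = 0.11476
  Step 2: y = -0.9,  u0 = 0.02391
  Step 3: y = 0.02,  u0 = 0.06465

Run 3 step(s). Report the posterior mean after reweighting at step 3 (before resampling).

post_mean = -1.2583

step 1: w=[0.1325, 0.2762, 0.2496, 0.2431, 0.0957, 0.0025, 0.0002, 0.0000]  mean=-1.7399  Neff=4.4548  idx=[0, 1, 1, 2, 2, 3, 3, 4]
step 2: w=[0.0109, 0.1104, 0.1104, 0.1456, 0.1456, 0.1507, 0.1507, 0.1756]  mean=-1.4558  Neff=6.9838  idx=[1, 2, 3, 4, 5, 5, 6, 7]
step 3: w=[0.0581, 0.0581, 0.1051, 0.1051, 0.1144, 0.1144, 0.1144, 0.3304]  mean=-1.2583  Neff=5.6414  idx=[1, 2, 3, 4, 6, 7, 7, 7]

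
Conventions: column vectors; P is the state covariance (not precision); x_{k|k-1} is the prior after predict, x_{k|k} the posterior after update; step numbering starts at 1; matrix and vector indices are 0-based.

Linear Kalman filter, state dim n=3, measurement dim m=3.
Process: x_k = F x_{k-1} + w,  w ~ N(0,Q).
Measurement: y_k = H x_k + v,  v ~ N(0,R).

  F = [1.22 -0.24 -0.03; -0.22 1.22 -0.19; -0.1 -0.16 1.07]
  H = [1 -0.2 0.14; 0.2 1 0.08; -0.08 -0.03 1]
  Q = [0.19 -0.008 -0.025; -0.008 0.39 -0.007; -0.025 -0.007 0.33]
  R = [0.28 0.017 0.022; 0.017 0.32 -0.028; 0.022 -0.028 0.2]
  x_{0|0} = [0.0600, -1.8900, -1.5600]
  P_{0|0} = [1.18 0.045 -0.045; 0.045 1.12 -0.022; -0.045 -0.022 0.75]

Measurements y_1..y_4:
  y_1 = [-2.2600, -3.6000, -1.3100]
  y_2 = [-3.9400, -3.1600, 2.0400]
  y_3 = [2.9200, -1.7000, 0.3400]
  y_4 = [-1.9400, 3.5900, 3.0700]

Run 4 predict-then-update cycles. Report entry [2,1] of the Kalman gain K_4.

step 1: x^-=[0.5736, -2.0226, -1.3728]  P^-=[1.9881 -0.5691 -0.2111; -0.5691 2.1235 -0.3757; -0.2111 -0.3757 1.2477]  S=[2.5671 -0.6118 -0.0736; -0.6118 2.2365 -0.3904; -0.0736 -0.3904 1.5160]  K=[0.8299 0.1143 -0.1631; -0.2149 0.8159 -0.0601; 0.0437 0.0178 0.8484]  nu=[-3.0459, -1.5823, 0.0480]  x^+=[-2.1428, -2.6618, -1.4933]  P^+=[0.2323 0.0087 0.0013; 0.0087 0.2599 -0.0311; 0.0013 -0.0311 0.1693]
step 2: x^-=[-1.9306, -2.4923, -0.9577]  P^-=[0.5452 -0.1326 -0.0408; -0.1326 0.8040 -0.1296; -0.0408 -0.1296 0.5435]  S=[0.9169 -0.1765 0.0473; -0.1765 1.0742 -0.1432; 0.0473 -0.1432 0.7613]  K=[0.6361 0.0617 -0.1335; -0.2077 0.6735 -0.0484; 0.0321 0.0140 0.7238]  nu=[-2.3738, -0.2050, 2.7684]  x^+=[-3.8228, -2.2715, 0.9671]  P^+=[0.1761 -0.0009 -0.0004; -0.0009 0.2157 -0.0267; -0.0004 -0.0267 0.1443]
step 3: x^-=[-4.1477, -2.1139, 1.7806]  P^-=[0.4648 -0.1191 -0.0364; -0.1191 0.7376 -0.1101; -0.0364 -0.1101 0.5116]  S=[0.8279 -0.1638 0.0490; -0.1638 1.0130 -0.1233; 0.0490 -0.1233 0.7271]  K=[0.6021 0.0531 -0.1279; -0.2081 0.6570 -0.0433; 0.0301 0.0162 0.7129]  nu=[6.3957, 1.1010, -1.8358]  x^+=[-0.0038, -2.6423, 0.6822]  P^+=[0.1663 -0.0024 -0.0006; -0.0024 0.2104 -0.0255; -0.0006 -0.0255 0.1420]
step 4: x^-=[0.6090, -3.3524, 1.1531]  P^-=[0.4508 -0.1172 -0.0357; -0.1172 0.7294 -0.1070; -0.0357 -0.1070 0.5084]  S=[0.8128 -0.1627 0.0497; -0.1627 1.0056 -0.1200; 0.0497 -0.1200 0.7235]  K=[0.5953 0.0514 -0.1267; -0.2085 0.6548 -0.0423; 0.0298 0.0167 0.7118]  nu=[-3.3809, 6.7283, 1.8651]  x^+=[-1.2939, 1.6793, 2.4921]  P^+=[0.1643 -0.0027 -0.0006; -0.0027 0.2097 -0.0253; -0.0006 -0.0253 0.1417]

K[2,1] = 0.0167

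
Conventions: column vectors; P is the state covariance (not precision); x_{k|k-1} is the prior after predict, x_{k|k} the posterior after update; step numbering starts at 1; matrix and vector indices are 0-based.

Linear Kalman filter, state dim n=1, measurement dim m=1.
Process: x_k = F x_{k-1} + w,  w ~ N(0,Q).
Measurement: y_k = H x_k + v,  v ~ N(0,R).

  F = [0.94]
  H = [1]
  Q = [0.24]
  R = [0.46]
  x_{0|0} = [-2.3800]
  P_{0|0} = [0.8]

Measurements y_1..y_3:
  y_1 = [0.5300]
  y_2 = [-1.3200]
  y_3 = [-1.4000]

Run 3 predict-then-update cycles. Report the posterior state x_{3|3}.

x_post = [-1.1037]

step 1: x^-=[-2.2372]  P^-=[0.9469]  S=[1.4069]  K=[0.6730]  nu=[2.7672]  x^+=[-0.3748]  P^+=[0.3096]
step 2: x^-=[-0.3523]  P^-=[0.5136]  S=[0.9736]  K=[0.5275]  nu=[-0.9677]  x^+=[-0.8628]  P^+=[0.2427]
step 3: x^-=[-0.8110]  P^-=[0.4544]  S=[0.9144]  K=[0.4969]  nu=[-0.5890]  x^+=[-1.1037]  P^+=[0.2286]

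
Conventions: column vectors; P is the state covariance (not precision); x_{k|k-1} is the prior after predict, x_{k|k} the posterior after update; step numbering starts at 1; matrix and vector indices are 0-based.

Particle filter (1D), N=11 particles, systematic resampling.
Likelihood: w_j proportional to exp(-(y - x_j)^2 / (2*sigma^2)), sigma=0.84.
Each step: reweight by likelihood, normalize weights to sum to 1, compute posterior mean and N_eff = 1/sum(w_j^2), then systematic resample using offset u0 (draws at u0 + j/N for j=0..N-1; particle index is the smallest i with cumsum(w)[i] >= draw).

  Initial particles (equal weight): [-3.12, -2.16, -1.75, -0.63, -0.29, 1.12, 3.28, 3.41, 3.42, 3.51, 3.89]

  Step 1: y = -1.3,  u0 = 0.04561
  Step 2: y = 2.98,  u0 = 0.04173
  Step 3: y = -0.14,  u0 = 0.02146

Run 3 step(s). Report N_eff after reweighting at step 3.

N_eff = 10.9649

step 1: w=[0.0344, 0.2128, 0.3113, 0.2614, 0.1744, 0.0057, 0.0000, 0.0000, 0.0000, 0.0000, 0.0000]  mean=-1.3206  Neff=4.1291  idx=[1, 1, 1, 2, 2, 2, 3, 3, 3, 4, 4]
step 2: w=[0.0000, 0.0000, 0.0000, 0.0001, 0.0001, 0.0001, 0.0741, 0.0741, 0.0741, 0.3887, 0.3887]  mean=-0.3660  Neff=3.1381  idx=[6, 7, 9, 9, 9, 9, 9, 10, 10, 10, 10]
step 3: w=[0.0800, 0.0800, 0.0933, 0.0933, 0.0933, 0.0933, 0.0933, 0.0933, 0.0933, 0.0933, 0.0933]  mean=-0.3444  Neff=10.9649  idx=[0, 1, 2, 3, 4, 5, 6, 7, 8, 9, 10]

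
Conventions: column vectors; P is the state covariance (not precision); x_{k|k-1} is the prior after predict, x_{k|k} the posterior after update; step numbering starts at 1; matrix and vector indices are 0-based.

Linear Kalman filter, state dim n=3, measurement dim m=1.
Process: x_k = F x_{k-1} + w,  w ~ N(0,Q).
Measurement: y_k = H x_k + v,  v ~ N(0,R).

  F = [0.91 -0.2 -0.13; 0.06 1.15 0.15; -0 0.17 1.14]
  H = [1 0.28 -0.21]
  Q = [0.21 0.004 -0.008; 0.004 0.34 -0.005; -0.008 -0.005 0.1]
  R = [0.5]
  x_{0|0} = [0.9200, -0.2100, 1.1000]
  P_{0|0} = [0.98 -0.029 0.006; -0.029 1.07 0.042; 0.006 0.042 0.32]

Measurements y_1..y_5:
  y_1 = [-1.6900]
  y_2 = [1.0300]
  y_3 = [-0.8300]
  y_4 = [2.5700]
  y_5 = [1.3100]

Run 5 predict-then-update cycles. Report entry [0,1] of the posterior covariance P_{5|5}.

step 1: x^-=[0.7362, -0.0213, 1.2183]  P^-=[1.0811 -0.2316 -0.1006; -0.2316 1.7764 0.3152; -0.1006 0.3152 0.5631]  S=[1.6206]  K=[0.6401; 0.1232; -0.0806]  nu=[-2.1644]  x^+=[-0.6492, -0.2879, 1.3927]  P^+=[0.4171 -0.3594 -0.0170; -0.3594 1.7518 0.3312; -0.0170 0.3312 0.5526]
step 2: x^-=[-0.7142, -0.1611, 1.5387]  P^-=[0.7869 -0.8203 -0.3055; -0.8203 2.7351 0.8698; -0.3055 0.8698 0.9971]  S=[1.1119]  K=[0.5588; -0.2133; -0.2440]  nu=[2.1125]  x^+=[0.4662, -0.6117, 1.0232]  P^+=[0.4397 -0.6878 -0.1539; -0.6878 2.6845 0.8120; -0.1539 0.8120 0.9309]
step 3: x^-=[0.4136, -0.5220, 1.0624]  P^-=[1.0262 -1.4847 -0.7063; -1.4847 4.0952 1.7466; -0.7063 1.7466 1.7021]  S=[1.1822]  K=[0.6419; -0.5962; -0.4862]  nu=[-0.8743]  x^+=[-0.1476, -0.0008, 1.4875]  P^+=[0.5391 -1.0323 -0.3374; -1.0323 3.6750 1.4040; -0.3374 1.4040 1.4227]
step 4: x^-=[-0.3276, 0.2134, 1.6956]  P^-=[1.3561 -2.2029 -1.2047; -2.2029 5.5700 2.7996; -1.2047 2.7996 2.5993]  S=[1.3505]  K=[0.7347; -0.9116; -0.7158]  nu=[3.1939]  x^+=[2.0190, -2.6983, -0.5905]  P^+=[0.6270 -1.2983 -0.4945; -1.2983 4.4476 1.9183; -0.4945 1.9183 1.9074]
step 5: x^-=[2.4538, -3.0705, -1.1318]  P^-=[1.6287 -2.7730 -1.6355; -2.7730 6.7409 3.7075; -1.6355 3.7075 3.4510]  S=[1.5074]  K=[0.7932; -1.1039; -0.8770]  nu=[-0.5217]  x^+=[2.0399, -2.4945, -0.6743]  P^+=[0.6802 -1.4530 -0.5868; -1.4530 4.9039 2.2480; -0.5868 2.2480 2.2914]

P_post[0,1] = -1.4530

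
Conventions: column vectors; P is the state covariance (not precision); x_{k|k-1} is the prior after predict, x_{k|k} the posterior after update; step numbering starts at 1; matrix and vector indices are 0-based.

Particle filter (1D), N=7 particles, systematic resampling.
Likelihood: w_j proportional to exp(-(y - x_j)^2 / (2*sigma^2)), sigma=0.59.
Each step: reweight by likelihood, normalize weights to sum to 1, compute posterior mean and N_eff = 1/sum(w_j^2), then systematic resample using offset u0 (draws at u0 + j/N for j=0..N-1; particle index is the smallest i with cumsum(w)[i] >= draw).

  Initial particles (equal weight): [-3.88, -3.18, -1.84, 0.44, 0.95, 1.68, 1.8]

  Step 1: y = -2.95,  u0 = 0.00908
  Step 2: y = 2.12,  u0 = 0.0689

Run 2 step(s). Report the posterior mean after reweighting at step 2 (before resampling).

post_mean = -3.1800

step 1: w=[0.2083, 0.6687, 0.1229, 0.0000, 0.0000, 0.0000, 0.0000]  mean=-3.1611  Neff=1.9773  idx=[0, 0, 1, 1, 1, 1, 1]
step 2: w=[0.0000, 0.0000, 0.2000, 0.2000, 0.2000, 0.2000, 0.2000]  mean=-3.1800  Neff=5.0000  idx=[2, 3, 3, 4, 5, 5, 6]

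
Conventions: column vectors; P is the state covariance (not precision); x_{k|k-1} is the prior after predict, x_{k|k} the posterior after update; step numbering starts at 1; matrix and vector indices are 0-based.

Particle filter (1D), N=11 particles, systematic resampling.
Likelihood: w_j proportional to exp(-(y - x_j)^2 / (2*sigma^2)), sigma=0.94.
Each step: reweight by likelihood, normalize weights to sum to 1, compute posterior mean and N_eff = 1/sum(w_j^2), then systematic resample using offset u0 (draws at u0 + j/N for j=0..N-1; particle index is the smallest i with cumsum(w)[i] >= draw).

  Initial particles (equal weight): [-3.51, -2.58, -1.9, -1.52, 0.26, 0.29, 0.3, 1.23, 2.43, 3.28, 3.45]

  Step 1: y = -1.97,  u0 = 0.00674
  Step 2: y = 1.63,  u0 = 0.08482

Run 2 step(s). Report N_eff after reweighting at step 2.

N_eff = 4.9279

step 1: w=[0.0834, 0.2586, 0.3183, 0.2846, 0.0191, 0.0177, 0.0173, 0.0010, 0.0000, 0.0000, 0.0000]  mean=-1.9807  Neff=3.8895  idx=[0, 1, 1, 1, 2, 2, 2, 2, 3, 3, 3]
step 2: w=[0.0000, 0.0030, 0.0030, 0.0030, 0.0596, 0.0596, 0.0596, 0.0596, 0.2508, 0.2508, 0.2508]  mean=-1.6203  Neff=4.9279  idx=[5, 6, 8, 8, 8, 9, 9, 9, 10, 10, 10]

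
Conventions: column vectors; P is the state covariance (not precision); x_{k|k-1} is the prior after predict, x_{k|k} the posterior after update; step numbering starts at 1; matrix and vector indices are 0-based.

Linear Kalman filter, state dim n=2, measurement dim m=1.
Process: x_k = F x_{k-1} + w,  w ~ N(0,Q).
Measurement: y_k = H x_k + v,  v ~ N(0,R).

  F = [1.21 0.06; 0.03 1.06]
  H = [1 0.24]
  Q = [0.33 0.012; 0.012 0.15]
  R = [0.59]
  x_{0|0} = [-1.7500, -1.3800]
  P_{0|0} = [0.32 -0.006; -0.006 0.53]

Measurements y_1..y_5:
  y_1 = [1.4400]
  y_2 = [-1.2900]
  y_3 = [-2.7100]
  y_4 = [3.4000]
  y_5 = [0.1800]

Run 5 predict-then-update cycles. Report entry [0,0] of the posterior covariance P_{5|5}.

step 1: x^-=[-2.2003, -1.5153]  P^-=[0.7995 0.0496; 0.0496 0.7454]  S=[1.4563]  K=[0.5572; 0.1569]  nu=[4.0040]  x^+=[0.0307, -0.8870]  P^+=[0.3474 -0.0777; -0.0777 0.7096]
step 2: x^-=[-0.0160, -0.9393]  P^-=[0.8299 -0.0301; -0.0301 0.9426]  S=[1.4598]  K=[0.5636; 0.1344]  nu=[-1.0485]  x^+=[-0.6070, -1.0802]  P^+=[0.3663 -0.1406; -0.1406 0.9163]
step 3: x^-=[-0.7992, -1.1632]  P^-=[0.8491 -0.0970; -0.0970 1.1709]  S=[1.4600]  K=[0.5656; 0.1260]  nu=[-1.6316]  x^+=[-1.7221, -1.3688]  P^+=[0.3820 -0.2011; -0.2011 1.1477]
step 4: x^-=[-2.1659, -1.5026]  P^-=[0.8642 -0.1594; -0.1594 1.4271]  S=[1.4599]  K=[0.5658; 0.1254]  nu=[5.9265]  x^+=[1.1871, -0.7594]  P^+=[0.3969 -0.2630; -0.2630 1.4042]
step 5: x^-=[1.3908, -0.7694]  P^-=[0.8780 -0.2221; -0.2221 1.7114]  S=[1.4600]  K=[0.5649; 0.1292]  nu=[-1.0262]  x^+=[0.8112, -0.9020]  P^+=[0.4122 -0.3287; -0.3287 1.6870]

P_post[0,0] = 0.4122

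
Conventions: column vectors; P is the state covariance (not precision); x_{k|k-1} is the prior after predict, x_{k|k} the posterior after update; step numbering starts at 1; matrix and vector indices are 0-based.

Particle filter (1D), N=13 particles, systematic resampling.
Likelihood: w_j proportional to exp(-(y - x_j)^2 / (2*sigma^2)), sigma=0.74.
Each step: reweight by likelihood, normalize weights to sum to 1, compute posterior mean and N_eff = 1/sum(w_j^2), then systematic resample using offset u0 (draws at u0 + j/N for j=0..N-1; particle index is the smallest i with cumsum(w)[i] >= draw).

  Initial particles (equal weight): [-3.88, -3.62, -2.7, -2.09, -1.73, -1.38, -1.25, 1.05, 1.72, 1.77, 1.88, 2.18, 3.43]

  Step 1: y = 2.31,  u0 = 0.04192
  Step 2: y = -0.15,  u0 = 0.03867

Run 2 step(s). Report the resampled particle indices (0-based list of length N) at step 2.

resampled_idx = [0, 0, 0, 0, 0, 0, 1, 2, 3, 4, 5, 7, 9]

step 1: w=[0.0000, 0.0000, 0.0000, 0.0000, 0.0000, 0.0000, 0.0000, 0.0605, 0.1877, 0.1977, 0.2179, 0.2540, 0.0821]  mean=1.9814  Neff=5.0825  idx=[7, 8, 8, 9, 9, 9, 10, 10, 10, 11, 11, 11, 12]
step 2: w=[0.4927, 0.0753, 0.0753, 0.0634, 0.0634, 0.0634, 0.0426, 0.0426, 0.0426, 0.0129, 0.0129, 0.0129, 0.0000]  mean=1.4377  Neff=3.6751  idx=[0, 0, 0, 0, 0, 0, 1, 2, 3, 4, 5, 7, 9]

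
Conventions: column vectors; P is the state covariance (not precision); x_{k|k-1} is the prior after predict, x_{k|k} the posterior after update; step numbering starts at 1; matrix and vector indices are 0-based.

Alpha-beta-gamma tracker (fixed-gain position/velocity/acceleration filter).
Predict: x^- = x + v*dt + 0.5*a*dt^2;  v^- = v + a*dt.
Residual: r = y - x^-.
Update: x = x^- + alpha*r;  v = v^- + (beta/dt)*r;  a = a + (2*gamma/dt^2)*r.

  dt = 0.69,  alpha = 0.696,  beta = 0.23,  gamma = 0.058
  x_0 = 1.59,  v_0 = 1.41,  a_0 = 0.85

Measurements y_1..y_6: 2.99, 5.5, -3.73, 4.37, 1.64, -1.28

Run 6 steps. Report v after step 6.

v_post = -1.7345

step 1: x_pred=2.7652  r=0.2248  x^+=2.9217  v^+=2.0714  a^+=0.9048
step 2: x_pred=4.5663  r=0.9337  x^+=5.2162  v^+=3.0069  a^+=1.1322
step 3: x_pred=7.5605  r=-11.2905  x^+=-0.2977  v^+=0.0247  a^+=-1.6186
step 4: x_pred=-0.6660  r=5.0360  x^+=2.8391  v^+=0.5865  a^+=-0.3916
step 5: x_pred=3.1505  r=-1.5105  x^+=2.0992  v^+=-0.1872  a^+=-0.7597
step 6: x_pred=1.7892  r=-3.0692  x^+=-0.3470  v^+=-1.7345  a^+=-1.5075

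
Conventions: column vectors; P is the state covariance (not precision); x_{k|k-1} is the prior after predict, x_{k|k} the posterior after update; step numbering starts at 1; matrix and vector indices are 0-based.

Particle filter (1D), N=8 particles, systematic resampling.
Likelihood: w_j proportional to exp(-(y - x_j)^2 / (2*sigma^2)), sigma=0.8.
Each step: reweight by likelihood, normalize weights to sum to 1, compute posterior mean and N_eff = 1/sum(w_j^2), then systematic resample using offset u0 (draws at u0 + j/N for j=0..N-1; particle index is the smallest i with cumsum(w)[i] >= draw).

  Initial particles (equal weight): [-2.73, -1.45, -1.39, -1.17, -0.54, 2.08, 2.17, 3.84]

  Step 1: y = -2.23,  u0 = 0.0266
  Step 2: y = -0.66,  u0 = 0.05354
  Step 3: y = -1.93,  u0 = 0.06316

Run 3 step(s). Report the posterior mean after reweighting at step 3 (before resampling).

post_mean = -1.3689

step 1: w=[0.3234, 0.2444, 0.2265, 0.1634, 0.0422, 0.0000, 0.0000, 0.0000]  mean=-1.7662  Neff=4.0961  idx=[0, 0, 0, 1, 1, 2, 2, 3]
step 2: w=[0.0101, 0.0101, 0.0101, 0.1770, 0.1770, 0.1901, 0.1901, 0.2353]  mean=-1.4002  Neff=5.2456  idx=[3, 3, 4, 5, 5, 6, 7, 7]
step 3: w=[0.1354, 0.1354, 0.1354, 0.1291, 0.1291, 0.1291, 0.1032, 0.1032]  mean=-1.3689  Neff=7.9163  idx=[0, 1, 2, 3, 4, 5, 6, 7]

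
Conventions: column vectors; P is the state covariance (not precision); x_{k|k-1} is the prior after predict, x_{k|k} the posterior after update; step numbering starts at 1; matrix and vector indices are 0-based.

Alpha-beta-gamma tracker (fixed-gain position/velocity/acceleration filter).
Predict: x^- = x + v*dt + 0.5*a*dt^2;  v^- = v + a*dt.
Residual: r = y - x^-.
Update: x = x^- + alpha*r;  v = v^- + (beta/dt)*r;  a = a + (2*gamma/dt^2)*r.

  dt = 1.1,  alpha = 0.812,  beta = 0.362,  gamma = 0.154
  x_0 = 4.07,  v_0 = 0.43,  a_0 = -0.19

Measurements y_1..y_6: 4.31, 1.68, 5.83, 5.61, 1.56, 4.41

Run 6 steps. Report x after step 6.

x_post = 3.8880

step 1: x_pred=4.4280  r=-0.1181  x^+=4.3322  v^+=0.1822  a^+=-0.2200
step 2: x_pred=4.3994  r=-2.7194  x^+=2.1913  v^+=-0.9548  a^+=-0.9123
step 3: x_pred=0.5890  r=5.2410  x^+=4.8447  v^+=-0.2336  a^+=0.4218
step 4: x_pred=4.8430  r=0.7670  x^+=5.4658  v^+=0.4828  a^+=0.6171
step 5: x_pred=6.3702  r=-4.8102  x^+=2.4643  v^+=-0.4214  a^+=-0.6074
step 6: x_pred=1.6333  r=2.7767  x^+=3.8880  v^+=-0.1757  a^+=0.0994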